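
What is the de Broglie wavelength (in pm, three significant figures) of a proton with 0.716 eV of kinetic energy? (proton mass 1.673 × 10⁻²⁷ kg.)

KE = 0.716 eV = 1.147 × 10⁻¹⁹ J.
p = √(2mKE) = √(2 × 1.673 × 10⁻²⁷ × 1.147 × 10⁻¹⁹) = 1.959 × 10⁻²³ kg·m/s.
λ = h/p = 6.626 × 10⁻³⁴ / 1.959 × 10⁻²³ = 3.38 × 10⁻¹¹ m = 33.8 pm.

λ = 33.8 pm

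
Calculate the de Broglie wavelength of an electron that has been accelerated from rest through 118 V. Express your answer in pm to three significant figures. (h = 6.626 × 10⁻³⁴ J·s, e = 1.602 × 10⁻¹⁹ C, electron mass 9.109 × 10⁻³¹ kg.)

λ = 113 pm

KE = eV = 1.602 × 10⁻¹⁹ × 118.0 = 1.890 × 10⁻¹⁷ J.
p = √(2mKE) = √(2 × 9.109 × 10⁻³¹ × 1.890 × 10⁻¹⁷) = 5.868 × 10⁻²⁴ kg·m/s.
λ = h/p = 6.626 × 10⁻³⁴ / 5.868 × 10⁻²⁴ = 1.13 × 10⁻¹⁰ m = 113 pm.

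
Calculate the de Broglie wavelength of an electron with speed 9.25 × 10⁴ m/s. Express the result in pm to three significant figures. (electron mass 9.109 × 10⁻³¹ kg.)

p = mv = 9.109 × 10⁻³¹ × 9.25 × 10⁴ = 8.426 × 10⁻²⁶ kg·m/s.
λ = h/p = 6.626 × 10⁻³⁴ / 8.426 × 10⁻²⁶ = 7.86 × 10⁻⁹ m = 7860 pm.

λ = 7860 pm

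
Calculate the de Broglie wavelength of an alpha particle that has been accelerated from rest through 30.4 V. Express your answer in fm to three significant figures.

λ = 1840 fm

KE = 2eV = 2 × 1.602 × 10⁻¹⁹ × 30.40 = 9.740 × 10⁻¹⁸ J.
p = √(2mKE) = √(2 × 6.645 × 10⁻²⁷ × 9.740 × 10⁻¹⁸) = 3.598 × 10⁻²² kg·m/s.
λ = h/p = 6.626 × 10⁻³⁴ / 3.598 × 10⁻²² = 1.84 × 10⁻¹² m = 1840 fm.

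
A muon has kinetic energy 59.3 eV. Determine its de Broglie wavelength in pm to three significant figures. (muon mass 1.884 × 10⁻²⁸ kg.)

λ = 11.1 pm

KE = 59.3 eV = 9.500 × 10⁻¹⁸ J.
p = √(2mKE) = √(2 × 1.884 × 10⁻²⁸ × 9.500 × 10⁻¹⁸) = 5.983 × 10⁻²³ kg·m/s.
λ = h/p = 6.626 × 10⁻³⁴ / 5.983 × 10⁻²³ = 1.11 × 10⁻¹¹ m = 11.1 pm.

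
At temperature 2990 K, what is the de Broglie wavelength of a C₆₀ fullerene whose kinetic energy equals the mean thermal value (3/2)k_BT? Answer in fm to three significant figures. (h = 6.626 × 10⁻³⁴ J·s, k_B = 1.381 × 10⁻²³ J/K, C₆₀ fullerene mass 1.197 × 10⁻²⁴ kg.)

KE = (3/2)k_BT = 1.5 × 1.381 × 10⁻²³ × 2990 = 6.194 × 10⁻²⁰ J.
p = √(2mKE) = √(2 × 1.197 × 10⁻²⁴ × 6.194 × 10⁻²⁰) = 3.851 × 10⁻²² kg·m/s.
λ = h/p = 1.72 × 10⁻¹² m = 1720 fm.

λ = 1720 fm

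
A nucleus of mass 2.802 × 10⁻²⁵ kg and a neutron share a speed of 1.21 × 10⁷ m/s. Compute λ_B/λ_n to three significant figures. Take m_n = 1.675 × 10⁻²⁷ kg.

At fixed v, p = mv so λ = h/(mv) ∝ 1/m.
λ_B/λ_n = m_n/m_B = 1.675 × 10⁻²⁷/2.802 × 10⁻²⁵ = 5.98 × 10⁻³.

λ_B/λ_n = 5.98 × 10⁻³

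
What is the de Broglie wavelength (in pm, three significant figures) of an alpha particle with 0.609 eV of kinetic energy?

λ = 18.4 pm

KE = 0.609 eV = 9.756 × 10⁻²⁰ J.
p = √(2mKE) = √(2 × 6.645 × 10⁻²⁷ × 9.756 × 10⁻²⁰) = 3.601 × 10⁻²³ kg·m/s.
λ = h/p = 6.626 × 10⁻³⁴ / 3.601 × 10⁻²³ = 1.84 × 10⁻¹¹ m = 18.4 pm.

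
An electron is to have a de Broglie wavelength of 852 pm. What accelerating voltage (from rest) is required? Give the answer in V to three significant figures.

V = 2.07 V

p = h/λ = 6.626 × 10⁻³⁴ / 8.520 × 10⁻¹⁰ = 7.777 × 10⁻²⁵ kg·m/s.
KE = p²/(2m) = 3.320 × 10⁻¹⁹ J.
V = KE/e = 3.320 × 10⁻¹⁹ / (1.602 × 10⁻¹⁹) = 2.07 V.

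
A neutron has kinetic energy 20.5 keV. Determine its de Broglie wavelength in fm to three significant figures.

λ = 200 fm

KE = 20.5 keV = 3.284 × 10⁻¹⁵ J.
p = √(2mKE) = √(2 × 1.675 × 10⁻²⁷ × 3.284 × 10⁻¹⁵) = 3.317 × 10⁻²¹ kg·m/s.
λ = h/p = 6.626 × 10⁻³⁴ / 3.317 × 10⁻²¹ = 2.00 × 10⁻¹³ m = 200 fm.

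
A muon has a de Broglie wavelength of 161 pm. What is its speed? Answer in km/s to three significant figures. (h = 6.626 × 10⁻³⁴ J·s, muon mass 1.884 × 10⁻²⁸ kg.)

p = h/λ = 6.626 × 10⁻³⁴ / 1.610 × 10⁻¹⁰ = 4.116 × 10⁻²⁴ kg·m/s.
v = p/m = 4.116 × 10⁻²⁴ / 1.884 × 10⁻²⁸ = 2.18 × 10⁴ m/s = 21.8 km/s.

v = 21.8 km/s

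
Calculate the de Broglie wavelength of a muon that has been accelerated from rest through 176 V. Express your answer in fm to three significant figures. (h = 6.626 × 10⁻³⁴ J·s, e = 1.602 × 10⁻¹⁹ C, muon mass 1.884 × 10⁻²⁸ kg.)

KE = eV = 1.602 × 10⁻¹⁹ × 176.0 = 2.820 × 10⁻¹⁷ J.
p = √(2mKE) = √(2 × 1.884 × 10⁻²⁸ × 2.820 × 10⁻¹⁷) = 1.031 × 10⁻²² kg·m/s.
λ = h/p = 6.626 × 10⁻³⁴ / 1.031 × 10⁻²² = 6.43 × 10⁻¹² m = 6430 fm.

λ = 6430 fm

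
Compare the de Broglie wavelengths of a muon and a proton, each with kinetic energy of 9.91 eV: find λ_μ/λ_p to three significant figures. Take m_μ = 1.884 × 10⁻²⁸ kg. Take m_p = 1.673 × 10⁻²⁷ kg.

λ_μ/λ_p = 2.98

At fixed KE, p = √(2mKE) so λ = h/p ∝ 1/√m.
λ_μ/λ_p = √(m_p/m_μ) = √(1.673 × 10⁻²⁷/1.884 × 10⁻²⁸) = √(8.880) = 2.98.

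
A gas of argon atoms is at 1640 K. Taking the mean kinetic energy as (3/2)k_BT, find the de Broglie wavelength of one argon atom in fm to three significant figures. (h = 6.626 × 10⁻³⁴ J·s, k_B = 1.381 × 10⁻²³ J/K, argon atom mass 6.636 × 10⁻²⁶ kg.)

λ = 9870 fm

KE = (3/2)k_BT = 1.5 × 1.381 × 10⁻²³ × 1640 = 3.397 × 10⁻²⁰ J.
p = √(2mKE) = √(2 × 6.636 × 10⁻²⁶ × 3.397 × 10⁻²⁰) = 6.715 × 10⁻²³ kg·m/s.
λ = h/p = 9.87 × 10⁻¹² m = 9870 fm.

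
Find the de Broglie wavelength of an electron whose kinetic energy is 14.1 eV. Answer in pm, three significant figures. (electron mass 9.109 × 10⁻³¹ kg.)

λ = 327 pm

KE = 14.1 eV = 2.259 × 10⁻¹⁸ J.
p = √(2mKE) = √(2 × 9.109 × 10⁻³¹ × 2.259 × 10⁻¹⁸) = 2.029 × 10⁻²⁴ kg·m/s.
λ = h/p = 6.626 × 10⁻³⁴ / 2.029 × 10⁻²⁴ = 3.27 × 10⁻¹⁰ m = 327 pm.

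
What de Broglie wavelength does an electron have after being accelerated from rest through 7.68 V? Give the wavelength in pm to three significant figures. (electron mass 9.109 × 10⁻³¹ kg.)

KE = eV = 1.602 × 10⁻¹⁹ × 7.680 = 1.230 × 10⁻¹⁸ J.
p = √(2mKE) = √(2 × 9.109 × 10⁻³¹ × 1.230 × 10⁻¹⁸) = 1.497 × 10⁻²⁴ kg·m/s.
λ = h/p = 6.626 × 10⁻³⁴ / 1.497 × 10⁻²⁴ = 4.43 × 10⁻¹⁰ m = 443 pm.

λ = 443 pm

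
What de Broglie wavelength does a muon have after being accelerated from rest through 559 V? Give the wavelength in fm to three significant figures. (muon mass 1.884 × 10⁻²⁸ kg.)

KE = eV = 1.602 × 10⁻¹⁹ × 559.0 = 8.955 × 10⁻¹⁷ J.
p = √(2mKE) = √(2 × 1.884 × 10⁻²⁸ × 8.955 × 10⁻¹⁷) = 1.837 × 10⁻²² kg·m/s.
λ = h/p = 6.626 × 10⁻³⁴ / 1.837 × 10⁻²² = 3.61 × 10⁻¹² m = 3610 fm.

λ = 3610 fm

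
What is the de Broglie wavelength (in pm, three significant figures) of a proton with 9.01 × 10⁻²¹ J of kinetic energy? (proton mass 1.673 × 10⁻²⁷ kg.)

p = √(2mKE) = √(2 × 1.673 × 10⁻²⁷ × 9.010 × 10⁻²¹) = 5.491 × 10⁻²⁴ kg·m/s.
λ = h/p = 6.626 × 10⁻³⁴ / 5.491 × 10⁻²⁴ = 1.21 × 10⁻¹⁰ m = 121 pm.

λ = 121 pm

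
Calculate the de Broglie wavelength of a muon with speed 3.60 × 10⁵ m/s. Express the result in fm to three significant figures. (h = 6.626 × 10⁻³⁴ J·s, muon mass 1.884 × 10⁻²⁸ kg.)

p = mv = 1.884 × 10⁻²⁸ × 3.60 × 10⁵ = 6.782 × 10⁻²³ kg·m/s.
λ = h/p = 6.626 × 10⁻³⁴ / 6.782 × 10⁻²³ = 9.77 × 10⁻¹² m = 9770 fm.

λ = 9770 fm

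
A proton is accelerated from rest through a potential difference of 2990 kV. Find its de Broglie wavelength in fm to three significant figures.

λ = 16.6 fm

KE = eV = 1.602 × 10⁻¹⁹ × 2.990 × 10⁶ = 4.790 × 10⁻¹³ J.
p = √(2mKE) = √(2 × 1.673 × 10⁻²⁷ × 4.790 × 10⁻¹³) = 4.003 × 10⁻²⁰ kg·m/s.
λ = h/p = 6.626 × 10⁻³⁴ / 4.003 × 10⁻²⁰ = 1.66 × 10⁻¹⁴ m = 16.6 fm.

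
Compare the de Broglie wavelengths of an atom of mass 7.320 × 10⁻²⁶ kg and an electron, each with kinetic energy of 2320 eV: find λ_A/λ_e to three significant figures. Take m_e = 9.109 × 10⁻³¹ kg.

λ_A/λ_e = 3.53 × 10⁻³

At fixed KE, p = √(2mKE) so λ = h/p ∝ 1/√m.
λ_A/λ_e = √(m_e/m_A) = √(9.109 × 10⁻³¹/7.320 × 10⁻²⁶) = √(1.244 × 10⁻⁵) = 3.53 × 10⁻³.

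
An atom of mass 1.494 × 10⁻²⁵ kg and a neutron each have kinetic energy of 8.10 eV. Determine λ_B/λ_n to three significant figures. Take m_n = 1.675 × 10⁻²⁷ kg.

λ_B/λ_n = 0.106

At fixed KE, p = √(2mKE) so λ = h/p ∝ 1/√m.
λ_B/λ_n = √(m_n/m_B) = √(1.675 × 10⁻²⁷/1.494 × 10⁻²⁵) = √(0.01121) = 0.106.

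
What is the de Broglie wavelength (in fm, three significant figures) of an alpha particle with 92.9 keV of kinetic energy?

KE = 92.9 keV = 1.488 × 10⁻¹⁴ J.
p = √(2mKE) = √(2 × 6.645 × 10⁻²⁷ × 1.488 × 10⁻¹⁴) = 1.406 × 10⁻²⁰ kg·m/s.
λ = h/p = 6.626 × 10⁻³⁴ / 1.406 × 10⁻²⁰ = 4.71 × 10⁻¹⁴ m = 47.1 fm.

λ = 47.1 fm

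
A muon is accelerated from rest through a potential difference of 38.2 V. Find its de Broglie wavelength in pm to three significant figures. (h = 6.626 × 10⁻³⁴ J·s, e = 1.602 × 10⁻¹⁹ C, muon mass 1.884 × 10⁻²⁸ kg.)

KE = eV = 1.602 × 10⁻¹⁹ × 38.20 = 6.120 × 10⁻¹⁸ J.
p = √(2mKE) = √(2 × 1.884 × 10⁻²⁸ × 6.120 × 10⁻¹⁸) = 4.802 × 10⁻²³ kg·m/s.
λ = h/p = 6.626 × 10⁻³⁴ / 4.802 × 10⁻²³ = 1.38 × 10⁻¹¹ m = 13.8 pm.

λ = 13.8 pm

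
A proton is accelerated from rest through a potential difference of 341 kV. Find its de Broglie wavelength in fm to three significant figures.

KE = eV = 1.602 × 10⁻¹⁹ × 3.410 × 10⁵ = 5.463 × 10⁻¹⁴ J.
p = √(2mKE) = √(2 × 1.673 × 10⁻²⁷ × 5.463 × 10⁻¹⁴) = 1.352 × 10⁻²⁰ kg·m/s.
λ = h/p = 6.626 × 10⁻³⁴ / 1.352 × 10⁻²⁰ = 4.90 × 10⁻¹⁴ m = 49.0 fm.

λ = 49.0 fm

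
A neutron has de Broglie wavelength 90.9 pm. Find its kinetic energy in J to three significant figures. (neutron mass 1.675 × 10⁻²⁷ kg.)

KE = 1.59 × 10⁻²⁰ J

p = h/λ = 6.626 × 10⁻³⁴ / 9.090 × 10⁻¹¹ = 7.289 × 10⁻²⁴ kg·m/s.
KE = p²/(2m) = (7.289 × 10⁻²⁴)² / (2 × 1.675 × 10⁻²⁷) = 1.586 × 10⁻²⁰ J = 1.59 × 10⁻²⁰ J.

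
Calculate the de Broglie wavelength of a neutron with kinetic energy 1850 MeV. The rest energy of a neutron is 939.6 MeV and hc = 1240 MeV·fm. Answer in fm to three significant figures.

λ = 0.472 fm

Total energy E = KE + m₀c² = 1850 + 939.6 = 2789.6 MeV.
(pc)² = E² − (m₀c²)² = (2789.6)² − (939.6)² = 6.899 × 10⁶ MeV², so pc = 2627 MeV.
λ = hc/(pc) = 1240 MeV·fm / 2627 MeV = 0.472 fm.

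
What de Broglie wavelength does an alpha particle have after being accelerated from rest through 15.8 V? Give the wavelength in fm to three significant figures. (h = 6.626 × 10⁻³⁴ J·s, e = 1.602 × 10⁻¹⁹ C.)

KE = 2eV = 2 × 1.602 × 10⁻¹⁹ × 15.80 = 5.062 × 10⁻¹⁸ J.
p = √(2mKE) = √(2 × 6.645 × 10⁻²⁷ × 5.062 × 10⁻¹⁸) = 2.594 × 10⁻²² kg·m/s.
λ = h/p = 6.626 × 10⁻³⁴ / 2.594 × 10⁻²² = 2.55 × 10⁻¹² m = 2550 fm.

λ = 2550 fm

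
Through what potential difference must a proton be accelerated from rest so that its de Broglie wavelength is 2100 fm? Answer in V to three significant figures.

p = h/λ = 6.626 × 10⁻³⁴ / 2.100 × 10⁻¹² = 3.155 × 10⁻²² kg·m/s.
KE = p²/(2m) = 2.975 × 10⁻¹⁷ J.
V = KE/e = 2.975 × 10⁻¹⁷ / (1.602 × 10⁻¹⁹) = 186 V.

V = 186 V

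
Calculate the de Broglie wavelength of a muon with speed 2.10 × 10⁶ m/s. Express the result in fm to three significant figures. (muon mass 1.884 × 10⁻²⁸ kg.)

λ = 1670 fm

p = mv = 1.884 × 10⁻²⁸ × 2.10 × 10⁶ = 3.956 × 10⁻²² kg·m/s.
λ = h/p = 6.626 × 10⁻³⁴ / 3.956 × 10⁻²² = 1.67 × 10⁻¹² m = 1670 fm.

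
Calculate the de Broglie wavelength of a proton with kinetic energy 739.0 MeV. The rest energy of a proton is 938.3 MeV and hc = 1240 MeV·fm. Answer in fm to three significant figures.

Total energy E = KE + m₀c² = 739.0 + 938.3 = 1677.3 MeV.
(pc)² = E² − (m₀c²)² = (1677.3)² − (938.3)² = 1.933 × 10⁶ MeV², so pc = 1390 MeV.
λ = hc/(pc) = 1240 MeV·fm / 1390 MeV = 0.892 fm.

λ = 0.892 fm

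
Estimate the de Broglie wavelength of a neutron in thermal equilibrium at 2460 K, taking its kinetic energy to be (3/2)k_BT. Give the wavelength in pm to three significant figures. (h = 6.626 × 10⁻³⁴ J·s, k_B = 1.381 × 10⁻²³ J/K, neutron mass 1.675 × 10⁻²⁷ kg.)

λ = 50.7 pm

KE = (3/2)k_BT = 1.5 × 1.381 × 10⁻²³ × 2460 = 5.096 × 10⁻²⁰ J.
p = √(2mKE) = √(2 × 1.675 × 10⁻²⁷ × 5.096 × 10⁻²⁰) = 1.307 × 10⁻²³ kg·m/s.
λ = h/p = 5.07 × 10⁻¹¹ m = 50.7 pm.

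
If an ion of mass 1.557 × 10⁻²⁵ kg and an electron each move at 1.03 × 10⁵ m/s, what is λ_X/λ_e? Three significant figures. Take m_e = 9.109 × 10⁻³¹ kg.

λ_X/λ_e = 5.85 × 10⁻⁶

At fixed v, p = mv so λ = h/(mv) ∝ 1/m.
λ_X/λ_e = m_e/m_X = 9.109 × 10⁻³¹/1.557 × 10⁻²⁵ = 5.85 × 10⁻⁶.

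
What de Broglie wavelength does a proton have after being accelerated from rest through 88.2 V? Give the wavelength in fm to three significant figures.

KE = eV = 1.602 × 10⁻¹⁹ × 88.20 = 1.413 × 10⁻¹⁷ J.
p = √(2mKE) = √(2 × 1.673 × 10⁻²⁷ × 1.413 × 10⁻¹⁷) = 2.174 × 10⁻²² kg·m/s.
λ = h/p = 6.626 × 10⁻³⁴ / 2.174 × 10⁻²² = 3.05 × 10⁻¹² m = 3050 fm.

λ = 3050 fm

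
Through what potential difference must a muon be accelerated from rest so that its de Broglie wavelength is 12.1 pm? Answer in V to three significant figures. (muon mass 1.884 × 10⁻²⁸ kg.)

V = 49.7 V

p = h/λ = 6.626 × 10⁻³⁴ / 1.210 × 10⁻¹¹ = 5.476 × 10⁻²³ kg·m/s.
KE = p²/(2m) = 7.958 × 10⁻¹⁸ J.
V = KE/e = 7.958 × 10⁻¹⁸ / (1.602 × 10⁻¹⁹) = 49.7 V.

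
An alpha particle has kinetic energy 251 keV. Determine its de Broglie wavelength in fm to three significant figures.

λ = 28.7 fm

KE = 251 keV = 4.021 × 10⁻¹⁴ J.
p = √(2mKE) = √(2 × 6.645 × 10⁻²⁷ × 4.021 × 10⁻¹⁴) = 2.312 × 10⁻²⁰ kg·m/s.
λ = h/p = 6.626 × 10⁻³⁴ / 2.312 × 10⁻²⁰ = 2.87 × 10⁻¹⁴ m = 28.7 fm.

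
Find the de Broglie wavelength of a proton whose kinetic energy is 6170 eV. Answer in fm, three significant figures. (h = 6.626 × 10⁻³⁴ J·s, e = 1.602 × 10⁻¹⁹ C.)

KE = 6170 eV = 9.884 × 10⁻¹⁶ J.
p = √(2mKE) = √(2 × 1.673 × 10⁻²⁷ × 9.884 × 10⁻¹⁶) = 1.819 × 10⁻²¹ kg·m/s.
λ = h/p = 6.626 × 10⁻³⁴ / 1.819 × 10⁻²¹ = 3.64 × 10⁻¹³ m = 364 fm.

λ = 364 fm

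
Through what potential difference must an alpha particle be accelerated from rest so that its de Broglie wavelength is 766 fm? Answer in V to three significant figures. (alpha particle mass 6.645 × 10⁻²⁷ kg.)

p = h/λ = 6.626 × 10⁻³⁴ / 7.660 × 10⁻¹³ = 8.650 × 10⁻²² kg·m/s.
KE = p²/(2m) = 5.630 × 10⁻¹⁷ J.
V = KE/2e = 5.630 × 10⁻¹⁷ / (2 × 1.602 × 10⁻¹⁹) = 176 V.

V = 176 V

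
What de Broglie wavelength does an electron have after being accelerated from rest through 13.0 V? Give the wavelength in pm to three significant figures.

KE = eV = 1.602 × 10⁻¹⁹ × 13.00 = 2.083 × 10⁻¹⁸ J.
p = √(2mKE) = √(2 × 9.109 × 10⁻³¹ × 2.083 × 10⁻¹⁸) = 1.948 × 10⁻²⁴ kg·m/s.
λ = h/p = 6.626 × 10⁻³⁴ / 1.948 × 10⁻²⁴ = 3.40 × 10⁻¹⁰ m = 340 pm.

λ = 340 pm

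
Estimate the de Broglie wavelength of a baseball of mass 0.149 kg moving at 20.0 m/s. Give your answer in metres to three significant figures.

λ = 2.22 × 10⁻³⁴ m

p = mv = 0.149 × 20.0 = 2.980 kg·m/s.
λ = h/p = 6.626 × 10⁻³⁴ / 2.980 = 2.22 × 10⁻³⁴ m.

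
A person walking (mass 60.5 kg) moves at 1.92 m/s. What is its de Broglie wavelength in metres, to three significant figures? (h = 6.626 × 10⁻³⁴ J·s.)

p = mv = 60.5 × 1.92 = 1.162 × 10² kg·m/s.
λ = h/p = 6.626 × 10⁻³⁴ / 1.162 × 10² = 5.70 × 10⁻³⁶ m.

λ = 5.70 × 10⁻³⁶ m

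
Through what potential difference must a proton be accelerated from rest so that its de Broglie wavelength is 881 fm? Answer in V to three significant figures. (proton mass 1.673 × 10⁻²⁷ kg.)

p = h/λ = 6.626 × 10⁻³⁴ / 8.810 × 10⁻¹³ = 7.521 × 10⁻²² kg·m/s.
KE = p²/(2m) = 1.691 × 10⁻¹⁶ J.
V = KE/e = 1.691 × 10⁻¹⁶ / (1.602 × 10⁻¹⁹) = 1060 V.

V = 1060 V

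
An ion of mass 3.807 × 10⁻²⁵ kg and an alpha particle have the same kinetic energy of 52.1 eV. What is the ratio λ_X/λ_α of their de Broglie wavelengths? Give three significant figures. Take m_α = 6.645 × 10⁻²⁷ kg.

λ_X/λ_α = 0.132

At fixed KE, p = √(2mKE) so λ = h/p ∝ 1/√m.
λ_X/λ_α = √(m_α/m_X) = √(6.645 × 10⁻²⁷/3.807 × 10⁻²⁵) = √(0.01745) = 0.132.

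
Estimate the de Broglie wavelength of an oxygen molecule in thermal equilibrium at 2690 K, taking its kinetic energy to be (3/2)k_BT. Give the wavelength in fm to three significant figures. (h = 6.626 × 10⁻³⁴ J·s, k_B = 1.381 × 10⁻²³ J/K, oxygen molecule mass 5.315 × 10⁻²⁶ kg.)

λ = 8610 fm

KE = (3/2)k_BT = 1.5 × 1.381 × 10⁻²³ × 2690 = 5.572 × 10⁻²⁰ J.
p = √(2mKE) = √(2 × 5.315 × 10⁻²⁶ × 5.572 × 10⁻²⁰) = 7.696 × 10⁻²³ kg·m/s.
λ = h/p = 8.61 × 10⁻¹² m = 8610 fm.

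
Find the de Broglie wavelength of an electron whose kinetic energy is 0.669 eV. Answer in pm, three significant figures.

KE = 0.669 eV = 1.072 × 10⁻¹⁹ J.
p = √(2mKE) = √(2 × 9.109 × 10⁻³¹ × 1.072 × 10⁻¹⁹) = 4.419 × 10⁻²⁵ kg·m/s.
λ = h/p = 6.626 × 10⁻³⁴ / 4.419 × 10⁻²⁵ = 1.50 × 10⁻⁹ m = 1500 pm.

λ = 1500 pm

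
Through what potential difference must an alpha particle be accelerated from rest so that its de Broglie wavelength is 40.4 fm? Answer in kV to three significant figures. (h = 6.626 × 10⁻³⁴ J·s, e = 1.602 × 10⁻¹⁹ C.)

V = 63.2 kV

p = h/λ = 6.626 × 10⁻³⁴ / 4.040 × 10⁻¹⁴ = 1.640 × 10⁻²⁰ kg·m/s.
KE = p²/(2m) = 2.024 × 10⁻¹⁴ J.
V = KE/2e = 2.024 × 10⁻¹⁴ / (2 × 1.602 × 10⁻¹⁹) = 63.2 kV.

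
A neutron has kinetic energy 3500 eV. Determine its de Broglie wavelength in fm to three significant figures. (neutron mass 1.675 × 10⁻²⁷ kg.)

λ = 483 fm

KE = 3500 eV = 5.607 × 10⁻¹⁶ J.
p = √(2mKE) = √(2 × 1.675 × 10⁻²⁷ × 5.607 × 10⁻¹⁶) = 1.371 × 10⁻²¹ kg·m/s.
λ = h/p = 6.626 × 10⁻³⁴ / 1.371 × 10⁻²¹ = 4.83 × 10⁻¹³ m = 483 fm.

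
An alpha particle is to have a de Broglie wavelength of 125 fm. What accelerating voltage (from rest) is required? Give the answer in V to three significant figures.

p = h/λ = 6.626 × 10⁻³⁴ / 1.250 × 10⁻¹³ = 5.301 × 10⁻²¹ kg·m/s.
KE = p²/(2m) = 2.114 × 10⁻¹⁵ J.
V = KE/2e = 2.114 × 10⁻¹⁵ / (2 × 1.602 × 10⁻¹⁹) = 6600 V.

V = 6600 V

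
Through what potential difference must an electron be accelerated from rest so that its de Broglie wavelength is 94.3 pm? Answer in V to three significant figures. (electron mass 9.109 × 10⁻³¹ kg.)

p = h/λ = 6.626 × 10⁻³⁴ / 9.430 × 10⁻¹¹ = 7.027 × 10⁻²⁴ kg·m/s.
KE = p²/(2m) = 2.710 × 10⁻¹⁷ J.
V = KE/e = 2.710 × 10⁻¹⁷ / (1.602 × 10⁻¹⁹) = 169 V.

V = 169 V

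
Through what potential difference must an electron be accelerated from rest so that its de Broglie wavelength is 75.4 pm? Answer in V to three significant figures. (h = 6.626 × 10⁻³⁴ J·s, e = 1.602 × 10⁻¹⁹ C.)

p = h/λ = 6.626 × 10⁻³⁴ / 7.540 × 10⁻¹¹ = 8.788 × 10⁻²⁴ kg·m/s.
KE = p²/(2m) = 4.239 × 10⁻¹⁷ J.
V = KE/e = 4.239 × 10⁻¹⁷ / (1.602 × 10⁻¹⁹) = 265 V.

V = 265 V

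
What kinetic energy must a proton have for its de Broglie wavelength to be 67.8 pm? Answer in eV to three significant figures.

KE = 0.178 eV

p = h/λ = 6.626 × 10⁻³⁴ / 6.780 × 10⁻¹¹ = 9.773 × 10⁻²⁴ kg·m/s.
KE = p²/(2m) = (9.773 × 10⁻²⁴)² / (2 × 1.673 × 10⁻²⁷) = 2.854 × 10⁻²⁰ J = 0.178 eV.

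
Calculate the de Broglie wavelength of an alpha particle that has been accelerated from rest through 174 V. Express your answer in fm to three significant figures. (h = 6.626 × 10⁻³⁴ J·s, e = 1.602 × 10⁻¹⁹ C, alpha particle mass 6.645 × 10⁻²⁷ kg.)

λ = 770 fm

KE = 2eV = 2 × 1.602 × 10⁻¹⁹ × 174.0 = 5.575 × 10⁻¹⁷ J.
p = √(2mKE) = √(2 × 6.645 × 10⁻²⁷ × 5.575 × 10⁻¹⁷) = 8.608 × 10⁻²² kg·m/s.
λ = h/p = 6.626 × 10⁻³⁴ / 8.608 × 10⁻²² = 7.70 × 10⁻¹³ m = 770 fm.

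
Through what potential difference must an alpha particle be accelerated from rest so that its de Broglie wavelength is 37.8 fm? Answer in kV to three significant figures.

p = h/λ = 6.626 × 10⁻³⁴ / 3.780 × 10⁻¹⁴ = 1.753 × 10⁻²⁰ kg·m/s.
KE = p²/(2m) = 2.312 × 10⁻¹⁴ J.
V = KE/2e = 2.312 × 10⁻¹⁴ / (2 × 1.602 × 10⁻¹⁹) = 72.2 kV.

V = 72.2 kV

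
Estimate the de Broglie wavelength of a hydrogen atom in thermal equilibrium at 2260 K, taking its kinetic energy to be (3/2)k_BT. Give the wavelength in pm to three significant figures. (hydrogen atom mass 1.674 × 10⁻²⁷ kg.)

λ = 52.9 pm

KE = (3/2)k_BT = 1.5 × 1.381 × 10⁻²³ × 2260 = 4.682 × 10⁻²⁰ J.
p = √(2mKE) = √(2 × 1.674 × 10⁻²⁷ × 4.682 × 10⁻²⁰) = 1.252 × 10⁻²³ kg·m/s.
λ = h/p = 5.29 × 10⁻¹¹ m = 52.9 pm.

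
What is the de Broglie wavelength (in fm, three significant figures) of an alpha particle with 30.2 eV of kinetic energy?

λ = 2610 fm

KE = 30.2 eV = 4.838 × 10⁻¹⁸ J.
p = √(2mKE) = √(2 × 6.645 × 10⁻²⁷ × 4.838 × 10⁻¹⁸) = 2.536 × 10⁻²² kg·m/s.
λ = h/p = 6.626 × 10⁻³⁴ / 2.536 × 10⁻²² = 2.61 × 10⁻¹² m = 2610 fm.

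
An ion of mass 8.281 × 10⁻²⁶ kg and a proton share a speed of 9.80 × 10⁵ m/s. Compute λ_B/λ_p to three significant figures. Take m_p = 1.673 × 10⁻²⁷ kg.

At fixed v, p = mv so λ = h/(mv) ∝ 1/m.
λ_B/λ_p = m_p/m_B = 1.673 × 10⁻²⁷/8.281 × 10⁻²⁶ = 0.0202.

λ_B/λ_p = 0.0202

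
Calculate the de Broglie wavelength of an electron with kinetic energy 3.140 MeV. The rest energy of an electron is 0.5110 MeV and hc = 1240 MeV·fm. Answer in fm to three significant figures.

λ = 343 fm

Total energy E = KE + m₀c² = 3.140 + 0.5110 = 3.6510 MeV.
(pc)² = E² − (m₀c²)² = (3.6510)² − (0.5110)² = 13.07 MeV², so pc = 3.615 MeV.
λ = hc/(pc) = 1240 MeV·fm / 3.615 MeV = 343 fm.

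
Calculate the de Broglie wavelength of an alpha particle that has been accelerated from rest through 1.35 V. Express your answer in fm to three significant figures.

λ = 8740 fm

KE = 2eV = 2 × 1.602 × 10⁻¹⁹ × 1.350 = 4.325 × 10⁻¹⁹ J.
p = √(2mKE) = √(2 × 6.645 × 10⁻²⁷ × 4.325 × 10⁻¹⁹) = 7.582 × 10⁻²³ kg·m/s.
λ = h/p = 6.626 × 10⁻³⁴ / 7.582 × 10⁻²³ = 8.74 × 10⁻¹² m = 8740 fm.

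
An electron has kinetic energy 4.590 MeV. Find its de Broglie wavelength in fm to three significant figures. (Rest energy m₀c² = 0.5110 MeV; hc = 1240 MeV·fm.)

Total energy E = KE + m₀c² = 4.590 + 0.5110 = 5.1010 MeV.
(pc)² = E² − (m₀c²)² = (5.1010)² − (0.5110)² = 25.76 MeV², so pc = 5.075 MeV.
λ = hc/(pc) = 1240 MeV·fm / 5.075 MeV = 244 fm.

λ = 244 fm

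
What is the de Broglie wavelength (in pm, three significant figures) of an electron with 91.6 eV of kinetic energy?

KE = 91.6 eV = 1.467 × 10⁻¹⁷ J.
p = √(2mKE) = √(2 × 9.109 × 10⁻³¹ × 1.467 × 10⁻¹⁷) = 5.170 × 10⁻²⁴ kg·m/s.
λ = h/p = 6.626 × 10⁻³⁴ / 5.170 × 10⁻²⁴ = 1.28 × 10⁻¹⁰ m = 128 pm.

λ = 128 pm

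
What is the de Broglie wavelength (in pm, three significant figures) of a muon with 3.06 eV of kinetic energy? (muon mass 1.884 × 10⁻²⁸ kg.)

λ = 48.8 pm

KE = 3.06 eV = 4.902 × 10⁻¹⁹ J.
p = √(2mKE) = √(2 × 1.884 × 10⁻²⁸ × 4.902 × 10⁻¹⁹) = 1.359 × 10⁻²³ kg·m/s.
λ = h/p = 6.626 × 10⁻³⁴ / 1.359 × 10⁻²³ = 4.88 × 10⁻¹¹ m = 48.8 pm.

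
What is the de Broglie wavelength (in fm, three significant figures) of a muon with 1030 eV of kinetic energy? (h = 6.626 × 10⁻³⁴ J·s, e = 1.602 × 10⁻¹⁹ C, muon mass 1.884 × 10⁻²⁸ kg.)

λ = 2660 fm

KE = 1030 eV = 1.650 × 10⁻¹⁶ J.
p = √(2mKE) = √(2 × 1.884 × 10⁻²⁸ × 1.650 × 10⁻¹⁶) = 2.493 × 10⁻²² kg·m/s.
λ = h/p = 6.626 × 10⁻³⁴ / 2.493 × 10⁻²² = 2.66 × 10⁻¹² m = 2660 fm.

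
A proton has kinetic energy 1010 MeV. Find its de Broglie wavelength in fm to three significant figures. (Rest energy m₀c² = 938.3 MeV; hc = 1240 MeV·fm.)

Total energy E = KE + m₀c² = 1010 + 938.3 = 1948.3 MeV.
(pc)² = E² − (m₀c²)² = (1948.3)² − (938.3)² = 2.915 × 10⁶ MeV², so pc = 1707 MeV.
λ = hc/(pc) = 1240 MeV·fm / 1707 MeV = 0.726 fm.

λ = 0.726 fm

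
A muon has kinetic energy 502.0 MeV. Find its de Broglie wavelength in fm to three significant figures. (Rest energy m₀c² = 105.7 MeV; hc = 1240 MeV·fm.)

Total energy E = KE + m₀c² = 502.0 + 105.7 = 607.7 MeV.
(pc)² = E² − (m₀c²)² = (607.7)² − (105.7)² = 3.581 × 10⁵ MeV², so pc = 598.4 MeV.
λ = hc/(pc) = 1240 MeV·fm / 598.4 MeV = 2.07 fm.

λ = 2.07 fm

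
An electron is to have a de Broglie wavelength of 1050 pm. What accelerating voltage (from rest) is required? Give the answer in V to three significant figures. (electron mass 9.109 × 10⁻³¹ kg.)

V = 1.36 V

p = h/λ = 6.626 × 10⁻³⁴ / 1.050 × 10⁻⁹ = 6.310 × 10⁻²⁵ kg·m/s.
KE = p²/(2m) = 2.186 × 10⁻¹⁹ J.
V = KE/e = 2.186 × 10⁻¹⁹ / (1.602 × 10⁻¹⁹) = 1.36 V.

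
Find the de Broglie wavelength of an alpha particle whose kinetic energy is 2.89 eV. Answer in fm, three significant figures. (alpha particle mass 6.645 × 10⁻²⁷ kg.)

KE = 2.89 eV = 4.630 × 10⁻¹⁹ J.
p = √(2mKE) = √(2 × 6.645 × 10⁻²⁷ × 4.630 × 10⁻¹⁹) = 7.844 × 10⁻²³ kg·m/s.
λ = h/p = 6.626 × 10⁻³⁴ / 7.844 × 10⁻²³ = 8.45 × 10⁻¹² m = 8450 fm.

λ = 8450 fm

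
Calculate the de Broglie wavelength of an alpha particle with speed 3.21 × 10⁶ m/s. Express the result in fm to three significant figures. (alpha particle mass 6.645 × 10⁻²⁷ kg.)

p = mv = 6.645 × 10⁻²⁷ × 3.21 × 10⁶ = 2.133 × 10⁻²⁰ kg·m/s.
λ = h/p = 6.626 × 10⁻³⁴ / 2.133 × 10⁻²⁰ = 3.11 × 10⁻¹⁴ m = 31.1 fm.

λ = 31.1 fm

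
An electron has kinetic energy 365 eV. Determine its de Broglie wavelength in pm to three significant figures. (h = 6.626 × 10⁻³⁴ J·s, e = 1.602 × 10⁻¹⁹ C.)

λ = 64.2 pm

KE = 365 eV = 5.847 × 10⁻¹⁷ J.
p = √(2mKE) = √(2 × 9.109 × 10⁻³¹ × 5.847 × 10⁻¹⁷) = 1.032 × 10⁻²³ kg·m/s.
λ = h/p = 6.626 × 10⁻³⁴ / 1.032 × 10⁻²³ = 6.42 × 10⁻¹¹ m = 64.2 pm.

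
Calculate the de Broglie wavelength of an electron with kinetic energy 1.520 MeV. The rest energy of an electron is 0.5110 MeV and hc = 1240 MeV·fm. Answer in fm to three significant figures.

Total energy E = KE + m₀c² = 1.520 + 0.5110 = 2.0310 MeV.
(pc)² = E² − (m₀c²)² = (2.0310)² − (0.5110)² = 3.864 MeV², so pc = 1.966 MeV.
λ = hc/(pc) = 1240 MeV·fm / 1.966 MeV = 631 fm.

λ = 631 fm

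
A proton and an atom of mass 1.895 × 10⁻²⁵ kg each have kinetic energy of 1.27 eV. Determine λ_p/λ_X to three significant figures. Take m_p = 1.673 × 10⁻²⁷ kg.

λ_p/λ_X = 10.6

At fixed KE, p = √(2mKE) so λ = h/p ∝ 1/√m.
λ_p/λ_X = √(m_X/m_p) = √(1.895 × 10⁻²⁵/1.673 × 10⁻²⁷) = √(113.3) = 10.6.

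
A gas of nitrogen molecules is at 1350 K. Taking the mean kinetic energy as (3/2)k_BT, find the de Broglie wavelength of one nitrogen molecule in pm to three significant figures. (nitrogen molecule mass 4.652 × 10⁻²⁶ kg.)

λ = 13.0 pm

KE = (3/2)k_BT = 1.5 × 1.381 × 10⁻²³ × 1350 = 2.797 × 10⁻²⁰ J.
p = √(2mKE) = √(2 × 4.652 × 10⁻²⁶ × 2.797 × 10⁻²⁰) = 5.101 × 10⁻²³ kg·m/s.
λ = h/p = 1.30 × 10⁻¹¹ m = 13.0 pm.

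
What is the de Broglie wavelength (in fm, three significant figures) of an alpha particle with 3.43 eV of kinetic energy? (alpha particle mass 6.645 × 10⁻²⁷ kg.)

λ = 7750 fm

KE = 3.43 eV = 5.495 × 10⁻¹⁹ J.
p = √(2mKE) = √(2 × 6.645 × 10⁻²⁷ × 5.495 × 10⁻¹⁹) = 8.546 × 10⁻²³ kg·m/s.
λ = h/p = 6.626 × 10⁻³⁴ / 8.546 × 10⁻²³ = 7.75 × 10⁻¹² m = 7750 fm.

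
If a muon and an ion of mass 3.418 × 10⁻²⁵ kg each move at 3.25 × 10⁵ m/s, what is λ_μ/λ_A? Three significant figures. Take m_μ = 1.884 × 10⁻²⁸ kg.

λ_μ/λ_A = 1810

At fixed v, p = mv so λ = h/(mv) ∝ 1/m.
λ_μ/λ_A = m_A/m_μ = 3.418 × 10⁻²⁵/1.884 × 10⁻²⁸ = 1810.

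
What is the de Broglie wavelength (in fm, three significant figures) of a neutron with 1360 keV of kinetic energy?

KE = 1360 keV = 2.179 × 10⁻¹³ J.
p = √(2mKE) = √(2 × 1.675 × 10⁻²⁷ × 2.179 × 10⁻¹³) = 2.702 × 10⁻²⁰ kg·m/s.
λ = h/p = 6.626 × 10⁻³⁴ / 2.702 × 10⁻²⁰ = 2.45 × 10⁻¹⁴ m = 24.5 fm.

λ = 24.5 fm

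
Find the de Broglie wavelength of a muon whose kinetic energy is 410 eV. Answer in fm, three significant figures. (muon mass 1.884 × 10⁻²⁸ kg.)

λ = 4210 fm

KE = 410 eV = 6.568 × 10⁻¹⁷ J.
p = √(2mKE) = √(2 × 1.884 × 10⁻²⁸ × 6.568 × 10⁻¹⁷) = 1.573 × 10⁻²² kg·m/s.
λ = h/p = 6.626 × 10⁻³⁴ / 1.573 × 10⁻²² = 4.21 × 10⁻¹² m = 4210 fm.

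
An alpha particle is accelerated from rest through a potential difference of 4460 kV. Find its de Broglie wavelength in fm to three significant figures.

λ = 4.81 fm

KE = 2eV = 2 × 1.602 × 10⁻¹⁹ × 4.460 × 10⁶ = 1.429 × 10⁻¹² J.
p = √(2mKE) = √(2 × 6.645 × 10⁻²⁷ × 1.429 × 10⁻¹²) = 1.378 × 10⁻¹⁹ kg·m/s.
λ = h/p = 6.626 × 10⁻³⁴ / 1.378 × 10⁻¹⁹ = 4.81 × 10⁻¹⁵ m = 4.81 fm.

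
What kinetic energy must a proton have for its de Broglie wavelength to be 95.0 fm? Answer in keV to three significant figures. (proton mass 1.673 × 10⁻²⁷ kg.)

p = h/λ = 6.626 × 10⁻³⁴ / 9.500 × 10⁻¹⁴ = 6.975 × 10⁻²¹ kg·m/s.
KE = p²/(2m) = (6.975 × 10⁻²¹)² / (2 × 1.673 × 10⁻²⁷) = 1.454 × 10⁻¹⁴ J = 90.8 keV.

KE = 90.8 keV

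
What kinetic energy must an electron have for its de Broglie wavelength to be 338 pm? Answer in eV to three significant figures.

p = h/λ = 6.626 × 10⁻³⁴ / 3.380 × 10⁻¹⁰ = 1.960 × 10⁻²⁴ kg·m/s.
KE = p²/(2m) = (1.960 × 10⁻²⁴)² / (2 × 9.109 × 10⁻³¹) = 2.109 × 10⁻¹⁸ J = 13.2 eV.

KE = 13.2 eV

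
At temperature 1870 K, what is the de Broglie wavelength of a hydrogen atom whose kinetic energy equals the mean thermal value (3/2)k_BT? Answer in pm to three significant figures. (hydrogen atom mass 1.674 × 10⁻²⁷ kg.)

λ = 58.2 pm

KE = (3/2)k_BT = 1.5 × 1.381 × 10⁻²³ × 1870 = 3.874 × 10⁻²⁰ J.
p = √(2mKE) = √(2 × 1.674 × 10⁻²⁷ × 3.874 × 10⁻²⁰) = 1.139 × 10⁻²³ kg·m/s.
λ = h/p = 5.82 × 10⁻¹¹ m = 58.2 pm.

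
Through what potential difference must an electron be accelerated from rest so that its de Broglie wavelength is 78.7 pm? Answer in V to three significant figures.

V = 243 V

p = h/λ = 6.626 × 10⁻³⁴ / 7.870 × 10⁻¹¹ = 8.419 × 10⁻²⁴ kg·m/s.
KE = p²/(2m) = 3.891 × 10⁻¹⁷ J.
V = KE/e = 3.891 × 10⁻¹⁷ / (1.602 × 10⁻¹⁹) = 243 V.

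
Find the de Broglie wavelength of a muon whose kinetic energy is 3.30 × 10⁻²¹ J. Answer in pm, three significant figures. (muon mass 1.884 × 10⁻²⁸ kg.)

p = √(2mKE) = √(2 × 1.884 × 10⁻²⁸ × 3.300 × 10⁻²¹) = 1.115 × 10⁻²⁴ kg·m/s.
λ = h/p = 6.626 × 10⁻³⁴ / 1.115 × 10⁻²⁴ = 5.94 × 10⁻¹⁰ m = 594 pm.

λ = 594 pm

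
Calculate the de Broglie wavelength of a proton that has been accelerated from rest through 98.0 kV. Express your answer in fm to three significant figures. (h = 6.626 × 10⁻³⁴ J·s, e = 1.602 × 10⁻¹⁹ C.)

KE = eV = 1.602 × 10⁻¹⁹ × 9.800 × 10⁴ = 1.570 × 10⁻¹⁴ J.
p = √(2mKE) = √(2 × 1.673 × 10⁻²⁷ × 1.570 × 10⁻¹⁴) = 7.248 × 10⁻²¹ kg·m/s.
λ = h/p = 6.626 × 10⁻³⁴ / 7.248 × 10⁻²¹ = 9.14 × 10⁻¹⁴ m = 91.4 fm.

λ = 91.4 fm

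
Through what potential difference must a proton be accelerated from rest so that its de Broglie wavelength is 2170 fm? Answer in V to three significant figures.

p = h/λ = 6.626 × 10⁻³⁴ / 2.170 × 10⁻¹² = 3.053 × 10⁻²² kg·m/s.
KE = p²/(2m) = 2.786 × 10⁻¹⁷ J.
V = KE/e = 2.786 × 10⁻¹⁷ / (1.602 × 10⁻¹⁹) = 174 V.

V = 174 V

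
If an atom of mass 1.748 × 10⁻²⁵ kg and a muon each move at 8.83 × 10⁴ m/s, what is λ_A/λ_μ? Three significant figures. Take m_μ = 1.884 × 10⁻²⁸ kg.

λ_A/λ_μ = 1.08 × 10⁻³

At fixed v, p = mv so λ = h/(mv) ∝ 1/m.
λ_A/λ_μ = m_μ/m_A = 1.884 × 10⁻²⁸/1.748 × 10⁻²⁵ = 1.08 × 10⁻³.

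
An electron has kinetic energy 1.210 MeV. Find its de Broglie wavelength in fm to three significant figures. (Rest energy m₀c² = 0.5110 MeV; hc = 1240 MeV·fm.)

Total energy E = KE + m₀c² = 1.210 + 0.5110 = 1.7210 MeV.
(pc)² = E² − (m₀c²)² = (1.7210)² − (0.5110)² = 2.701 MeV², so pc = 1.643 MeV.
λ = hc/(pc) = 1240 MeV·fm / 1.643 MeV = 755 fm.

λ = 755 fm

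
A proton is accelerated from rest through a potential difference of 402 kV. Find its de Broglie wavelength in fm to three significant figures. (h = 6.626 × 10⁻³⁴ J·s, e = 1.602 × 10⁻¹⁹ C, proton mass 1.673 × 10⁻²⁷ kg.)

KE = eV = 1.602 × 10⁻¹⁹ × 4.020 × 10⁵ = 6.440 × 10⁻¹⁴ J.
p = √(2mKE) = √(2 × 1.673 × 10⁻²⁷ × 6.440 × 10⁻¹⁴) = 1.468 × 10⁻²⁰ kg·m/s.
λ = h/p = 6.626 × 10⁻³⁴ / 1.468 × 10⁻²⁰ = 4.51 × 10⁻¹⁴ m = 45.1 fm.

λ = 45.1 fm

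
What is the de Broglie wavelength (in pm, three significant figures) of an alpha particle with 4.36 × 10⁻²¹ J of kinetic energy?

p = √(2mKE) = √(2 × 6.645 × 10⁻²⁷ × 4.360 × 10⁻²¹) = 7.612 × 10⁻²⁴ kg·m/s.
λ = h/p = 6.626 × 10⁻³⁴ / 7.612 × 10⁻²⁴ = 8.70 × 10⁻¹¹ m = 87.0 pm.

λ = 87.0 pm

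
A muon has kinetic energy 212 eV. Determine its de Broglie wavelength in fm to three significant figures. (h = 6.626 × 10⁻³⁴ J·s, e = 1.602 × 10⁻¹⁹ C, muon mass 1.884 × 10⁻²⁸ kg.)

λ = 5860 fm

KE = 212 eV = 3.396 × 10⁻¹⁷ J.
p = √(2mKE) = √(2 × 1.884 × 10⁻²⁸ × 3.396 × 10⁻¹⁷) = 1.131 × 10⁻²² kg·m/s.
λ = h/p = 6.626 × 10⁻³⁴ / 1.131 × 10⁻²² = 5.86 × 10⁻¹² m = 5860 fm.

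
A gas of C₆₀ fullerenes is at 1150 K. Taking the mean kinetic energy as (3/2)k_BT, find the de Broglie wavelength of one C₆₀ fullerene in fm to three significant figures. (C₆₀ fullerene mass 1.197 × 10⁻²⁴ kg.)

λ = 2770 fm

KE = (3/2)k_BT = 1.5 × 1.381 × 10⁻²³ × 1150 = 2.382 × 10⁻²⁰ J.
p = √(2mKE) = √(2 × 1.197 × 10⁻²⁴ × 2.382 × 10⁻²⁰) = 2.388 × 10⁻²² kg·m/s.
λ = h/p = 2.77 × 10⁻¹² m = 2770 fm.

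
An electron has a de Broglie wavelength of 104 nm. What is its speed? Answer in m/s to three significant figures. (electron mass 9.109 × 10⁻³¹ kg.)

p = h/λ = 6.626 × 10⁻³⁴ / 1.040 × 10⁻⁷ = 6.371 × 10⁻²⁷ kg·m/s.
v = p/m = 6.371 × 10⁻²⁷ / 9.109 × 10⁻³¹ = 6.99 × 10³ m/s = 6990 m/s.

v = 6990 m/s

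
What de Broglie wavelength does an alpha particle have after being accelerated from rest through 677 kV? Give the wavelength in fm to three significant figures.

λ = 12.3 fm

KE = 2eV = 2 × 1.602 × 10⁻¹⁹ × 6.770 × 10⁵ = 2.169 × 10⁻¹³ J.
p = √(2mKE) = √(2 × 6.645 × 10⁻²⁷ × 2.169 × 10⁻¹³) = 5.369 × 10⁻²⁰ kg·m/s.
λ = h/p = 6.626 × 10⁻³⁴ / 5.369 × 10⁻²⁰ = 1.23 × 10⁻¹⁴ m = 12.3 fm.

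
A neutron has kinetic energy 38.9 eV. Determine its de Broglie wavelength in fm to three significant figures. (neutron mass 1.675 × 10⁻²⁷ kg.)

KE = 38.9 eV = 6.232 × 10⁻¹⁸ J.
p = √(2mKE) = √(2 × 1.675 × 10⁻²⁷ × 6.232 × 10⁻¹⁸) = 1.445 × 10⁻²² kg·m/s.
λ = h/p = 6.626 × 10⁻³⁴ / 1.445 × 10⁻²² = 4.59 × 10⁻¹² m = 4590 fm.

λ = 4590 fm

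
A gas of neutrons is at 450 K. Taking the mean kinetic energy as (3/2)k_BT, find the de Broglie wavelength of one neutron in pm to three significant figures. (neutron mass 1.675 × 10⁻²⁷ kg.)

KE = (3/2)k_BT = 1.5 × 1.381 × 10⁻²³ × 450 = 9.322 × 10⁻²¹ J.
p = √(2mKE) = √(2 × 1.675 × 10⁻²⁷ × 9.322 × 10⁻²¹) = 5.588 × 10⁻²⁴ kg·m/s.
λ = h/p = 1.19 × 10⁻¹⁰ m = 119 pm.

λ = 119 pm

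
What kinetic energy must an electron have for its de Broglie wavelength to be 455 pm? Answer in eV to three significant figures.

KE = 7.27 eV

p = h/λ = 6.626 × 10⁻³⁴ / 4.550 × 10⁻¹⁰ = 1.456 × 10⁻²⁴ kg·m/s.
KE = p²/(2m) = (1.456 × 10⁻²⁴)² / (2 × 9.109 × 10⁻³¹) = 1.164 × 10⁻¹⁸ J = 7.27 eV.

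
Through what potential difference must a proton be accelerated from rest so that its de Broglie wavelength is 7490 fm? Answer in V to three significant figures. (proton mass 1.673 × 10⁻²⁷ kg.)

p = h/λ = 6.626 × 10⁻³⁴ / 7.490 × 10⁻¹² = 8.846 × 10⁻²³ kg·m/s.
KE = p²/(2m) = 2.339 × 10⁻¹⁸ J.
V = KE/e = 2.339 × 10⁻¹⁸ / (1.602 × 10⁻¹⁹) = 14.6 V.

V = 14.6 V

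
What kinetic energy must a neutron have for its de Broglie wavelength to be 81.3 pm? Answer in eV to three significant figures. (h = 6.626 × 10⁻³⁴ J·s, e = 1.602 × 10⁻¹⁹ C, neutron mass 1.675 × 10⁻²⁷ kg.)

p = h/λ = 6.626 × 10⁻³⁴ / 8.130 × 10⁻¹¹ = 8.150 × 10⁻²⁴ kg·m/s.
KE = p²/(2m) = (8.150 × 10⁻²⁴)² / (2 × 1.675 × 10⁻²⁷) = 1.983 × 10⁻²⁰ J = 0.124 eV.

KE = 0.124 eV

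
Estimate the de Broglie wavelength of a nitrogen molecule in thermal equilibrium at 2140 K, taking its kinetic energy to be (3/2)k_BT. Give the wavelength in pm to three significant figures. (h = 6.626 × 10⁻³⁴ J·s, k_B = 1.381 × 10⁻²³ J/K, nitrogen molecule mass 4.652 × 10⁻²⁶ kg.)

λ = 10.3 pm

KE = (3/2)k_BT = 1.5 × 1.381 × 10⁻²³ × 2140 = 4.433 × 10⁻²⁰ J.
p = √(2mKE) = √(2 × 4.652 × 10⁻²⁶ × 4.433 × 10⁻²⁰) = 6.422 × 10⁻²³ kg·m/s.
λ = h/p = 1.03 × 10⁻¹¹ m = 10.3 pm.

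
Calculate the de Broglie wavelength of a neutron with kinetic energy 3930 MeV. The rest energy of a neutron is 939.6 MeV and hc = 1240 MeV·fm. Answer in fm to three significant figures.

Total energy E = KE + m₀c² = 3930 + 939.6 = 4869.6 MeV.
(pc)² = E² − (m₀c²)² = (4869.6)² − (939.6)² = 2.283 × 10⁷ MeV², so pc = 4778 MeV.
λ = hc/(pc) = 1240 MeV·fm / 4778 MeV = 0.260 fm.

λ = 0.260 fm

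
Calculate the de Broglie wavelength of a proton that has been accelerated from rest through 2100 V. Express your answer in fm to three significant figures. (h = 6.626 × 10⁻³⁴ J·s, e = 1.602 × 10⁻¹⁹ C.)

KE = eV = 1.602 × 10⁻¹⁹ × 2100 = 3.364 × 10⁻¹⁶ J.
p = √(2mKE) = √(2 × 1.673 × 10⁻²⁷ × 3.364 × 10⁻¹⁶) = 1.061 × 10⁻²¹ kg·m/s.
λ = h/p = 6.626 × 10⁻³⁴ / 1.061 × 10⁻²¹ = 6.25 × 10⁻¹³ m = 625 fm.

λ = 625 fm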